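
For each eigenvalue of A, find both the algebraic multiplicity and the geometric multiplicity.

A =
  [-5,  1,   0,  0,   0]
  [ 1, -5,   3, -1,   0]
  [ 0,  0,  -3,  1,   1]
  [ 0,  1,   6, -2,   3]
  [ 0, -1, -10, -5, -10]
λ = -5: alg = 5, geom = 2

Step 1 — factor the characteristic polynomial to read off the algebraic multiplicities:
  χ_A(x) = (x + 5)^5

Step 2 — compute geometric multiplicities via the rank-nullity identity g(λ) = n − rank(A − λI):
  rank(A − (-5)·I) = 3, so dim ker(A − (-5)·I) = n − 3 = 2

Summary:
  λ = -5: algebraic multiplicity = 5, geometric multiplicity = 2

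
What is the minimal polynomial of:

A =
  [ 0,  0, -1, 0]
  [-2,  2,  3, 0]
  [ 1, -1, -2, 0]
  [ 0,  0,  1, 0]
x^3

The characteristic polynomial is χ_A(x) = x^4, so the eigenvalues are known. The minimal polynomial is
  m_A(x) = Π_λ (x − λ)^{k_λ}
where k_λ is the size of the *largest* Jordan block for λ (equivalently, the smallest k with (A − λI)^k v = 0 for every generalised eigenvector v of λ).

  λ = 0: largest Jordan block has size 3, contributing (x − 0)^3

So m_A(x) = x^3 = x^3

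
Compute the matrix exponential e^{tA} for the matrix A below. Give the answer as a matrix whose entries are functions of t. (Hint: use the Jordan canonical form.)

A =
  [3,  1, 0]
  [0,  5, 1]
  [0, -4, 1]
e^{tA} =
  [exp(3*t), t^2*exp(3*t) + t*exp(3*t), t^2*exp(3*t)/2]
  [0, 2*t*exp(3*t) + exp(3*t), t*exp(3*t)]
  [0, -4*t*exp(3*t), -2*t*exp(3*t) + exp(3*t)]

Strategy: write A = P · J · P⁻¹ where J is a Jordan canonical form, so e^{tA} = P · e^{tJ} · P⁻¹, and e^{tJ} can be computed block-by-block.

A has Jordan form
J =
  [3, 1, 0]
  [0, 3, 1]
  [0, 0, 3]
(up to reordering of blocks).

Per-block formulas:
  For a 3×3 Jordan block J_3(3): exp(t · J_3(3)) = e^(3t)·(I + t·N + (t^2/2)·N^2), where N is the 3×3 nilpotent shift.

After assembling e^{tJ} and conjugating by P, we get:

e^{tA} =
  [exp(3*t), t^2*exp(3*t) + t*exp(3*t), t^2*exp(3*t)/2]
  [0, 2*t*exp(3*t) + exp(3*t), t*exp(3*t)]
  [0, -4*t*exp(3*t), -2*t*exp(3*t) + exp(3*t)]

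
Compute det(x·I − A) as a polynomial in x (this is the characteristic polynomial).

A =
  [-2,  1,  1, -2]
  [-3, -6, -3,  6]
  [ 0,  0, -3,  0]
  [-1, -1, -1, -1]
x^4 + 12*x^3 + 54*x^2 + 108*x + 81

Expanding det(x·I − A) (e.g. by cofactor expansion or by noting that A is similar to its Jordan form J, which has the same characteristic polynomial as A) gives
  χ_A(x) = x^4 + 12*x^3 + 54*x^2 + 108*x + 81
which factors as (x + 3)^4. The eigenvalues (with algebraic multiplicities) are λ = -3 with multiplicity 4.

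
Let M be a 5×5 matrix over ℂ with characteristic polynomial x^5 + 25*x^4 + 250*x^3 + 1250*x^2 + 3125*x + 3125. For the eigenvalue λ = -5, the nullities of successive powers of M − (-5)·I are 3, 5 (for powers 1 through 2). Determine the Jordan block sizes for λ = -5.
Block sizes for λ = -5: [2, 2, 1]

From the dimensions of kernels of powers, the number of Jordan blocks of size at least j is d_j − d_{j−1} where d_j = dim ker(N^j) (with d_0 = 0). Computing the differences gives [3, 2].
The number of blocks of size exactly k is (#blocks of size ≥ k) − (#blocks of size ≥ k + 1), so the partition is: 1 block(s) of size 1, 2 block(s) of size 2.
In nonincreasing order the block sizes are [2, 2, 1].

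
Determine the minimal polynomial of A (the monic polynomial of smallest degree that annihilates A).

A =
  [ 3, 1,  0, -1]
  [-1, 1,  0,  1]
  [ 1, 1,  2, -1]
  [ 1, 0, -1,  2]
x^3 - 6*x^2 + 12*x - 8

The characteristic polynomial is χ_A(x) = (x - 2)^4, so the eigenvalues are known. The minimal polynomial is
  m_A(x) = Π_λ (x − λ)^{k_λ}
where k_λ is the size of the *largest* Jordan block for λ (equivalently, the smallest k with (A − λI)^k v = 0 for every generalised eigenvector v of λ).

  λ = 2: largest Jordan block has size 3, contributing (x − 2)^3

So m_A(x) = (x - 2)^3 = x^3 - 6*x^2 + 12*x - 8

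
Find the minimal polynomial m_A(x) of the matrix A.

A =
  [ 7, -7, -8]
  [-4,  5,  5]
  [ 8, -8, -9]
x^3 - 3*x^2 + 3*x - 1

The characteristic polynomial is χ_A(x) = (x - 1)^3, so the eigenvalues are known. The minimal polynomial is
  m_A(x) = Π_λ (x − λ)^{k_λ}
where k_λ is the size of the *largest* Jordan block for λ (equivalently, the smallest k with (A − λI)^k v = 0 for every generalised eigenvector v of λ).

  λ = 1: largest Jordan block has size 3, contributing (x − 1)^3

So m_A(x) = (x - 1)^3 = x^3 - 3*x^2 + 3*x - 1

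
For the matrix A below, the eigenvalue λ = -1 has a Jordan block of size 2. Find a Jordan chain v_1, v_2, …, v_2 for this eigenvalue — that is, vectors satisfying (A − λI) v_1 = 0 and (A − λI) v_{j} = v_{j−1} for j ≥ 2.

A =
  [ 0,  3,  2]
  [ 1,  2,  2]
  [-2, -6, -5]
A Jordan chain for λ = -1 of length 2:
v_1 = (1, 1, -2)ᵀ
v_2 = (1, 0, 0)ᵀ

Let N = A − (-1)·I. We want v_2 with N^2 v_2 = 0 but N^1 v_2 ≠ 0; then v_{j-1} := N · v_j for j = 2, …, 2.

Pick v_2 = (1, 0, 0)ᵀ.
Then v_1 = N · v_2 = (1, 1, -2)ᵀ.

Sanity check: (A − (-1)·I) v_1 = (0, 0, 0)ᵀ = 0. ✓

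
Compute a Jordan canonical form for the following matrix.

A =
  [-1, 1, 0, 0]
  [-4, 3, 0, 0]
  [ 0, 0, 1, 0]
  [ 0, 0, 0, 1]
J_2(1) ⊕ J_1(1) ⊕ J_1(1)

The characteristic polynomial is
  det(x·I − A) = x^4 - 4*x^3 + 6*x^2 - 4*x + 1 = (x - 1)^4

Eigenvalues and multiplicities (the geometric multiplicity of λ is n − rank(A − λI), which equals the number of Jordan blocks for λ):
  λ = 1: algebraic multiplicity = 4, geometric multiplicity = 3

Determining the block sizes for each eigenvalue:
  λ = 1: 3 blocks summing to 4 forces exactly one block of size 2 and the rest size 1 → block sizes [2, 1, 1]

Assembling the blocks gives a Jordan form
J =
  [1, 1, 0, 0]
  [0, 1, 0, 0]
  [0, 0, 1, 0]
  [0, 0, 0, 1]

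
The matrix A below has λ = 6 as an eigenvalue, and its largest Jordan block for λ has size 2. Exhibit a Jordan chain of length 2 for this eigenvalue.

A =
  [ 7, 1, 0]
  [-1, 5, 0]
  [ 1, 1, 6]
A Jordan chain for λ = 6 of length 2:
v_1 = (1, -1, 1)ᵀ
v_2 = (1, 0, 0)ᵀ

Let N = A − (6)·I. We want v_2 with N^2 v_2 = 0 but N^1 v_2 ≠ 0; then v_{j-1} := N · v_j for j = 2, …, 2.

Pick v_2 = (1, 0, 0)ᵀ.
Then v_1 = N · v_2 = (1, -1, 1)ᵀ.

Sanity check: (A − (6)·I) v_1 = (0, 0, 0)ᵀ = 0. ✓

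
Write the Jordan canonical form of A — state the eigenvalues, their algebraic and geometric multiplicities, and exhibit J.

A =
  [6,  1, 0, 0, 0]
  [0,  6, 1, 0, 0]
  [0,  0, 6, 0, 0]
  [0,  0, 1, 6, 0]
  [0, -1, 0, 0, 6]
J_3(6) ⊕ J_1(6) ⊕ J_1(6)

The characteristic polynomial is
  det(x·I − A) = x^5 - 30*x^4 + 360*x^3 - 2160*x^2 + 6480*x - 7776 = (x - 6)^5

Eigenvalues and multiplicities (the geometric multiplicity of λ is n − rank(A − λI), which equals the number of Jordan blocks for λ):
  λ = 6: algebraic multiplicity = 5, geometric multiplicity = 3

Determining the block sizes for each eigenvalue:
  λ = 6: with am = 5 and gm = 3, the partition is not yet determined (e.g. several partitions of 5 into 3 parts exist). Let N = A − (6)·I. Computing rank(N^1) = 2, rank(N^2) = 1, rank(N^3) = 0; the number of blocks of size ≥ j is rank(N^{j−1}) − rank(N^j), giving [3, 1, 1]. So we have 1 block(s) of size 3, 2 block(s) of size 1 → block sizes [3, 1, 1]

Assembling the blocks gives a Jordan form
J =
  [6, 1, 0, 0, 0]
  [0, 6, 1, 0, 0]
  [0, 0, 6, 0, 0]
  [0, 0, 0, 6, 0]
  [0, 0, 0, 0, 6]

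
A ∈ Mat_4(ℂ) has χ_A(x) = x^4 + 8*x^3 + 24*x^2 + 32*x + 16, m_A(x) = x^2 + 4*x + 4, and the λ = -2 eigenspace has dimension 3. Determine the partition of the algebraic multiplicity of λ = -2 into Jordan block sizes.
Block sizes for λ = -2: [2, 1, 1]

Step 1 — from the characteristic polynomial, algebraic multiplicity of λ = -2 is 4. From dim ker(A − (-2)·I) = 3, there are exactly 3 Jordan blocks for λ = -2.
Step 2 — from the minimal polynomial, the factor (x + 2)^2 tells us the largest block for λ = -2 has size 2.
Step 3 — with total size 4, 3 blocks, and largest block 2, the block sizes (in nonincreasing order) are [2, 1, 1].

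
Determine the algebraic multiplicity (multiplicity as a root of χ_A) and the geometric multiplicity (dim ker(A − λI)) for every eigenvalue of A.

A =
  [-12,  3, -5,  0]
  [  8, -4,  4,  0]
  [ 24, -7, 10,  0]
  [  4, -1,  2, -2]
λ = -2: alg = 4, geom = 2

Step 1 — factor the characteristic polynomial to read off the algebraic multiplicities:
  χ_A(x) = (x + 2)^4

Step 2 — compute geometric multiplicities via the rank-nullity identity g(λ) = n − rank(A − λI):
  rank(A − (-2)·I) = 2, so dim ker(A − (-2)·I) = n − 2 = 2

Summary:
  λ = -2: algebraic multiplicity = 4, geometric multiplicity = 2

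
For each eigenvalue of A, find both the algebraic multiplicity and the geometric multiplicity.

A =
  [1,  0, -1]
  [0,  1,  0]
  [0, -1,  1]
λ = 1: alg = 3, geom = 1

Step 1 — factor the characteristic polynomial to read off the algebraic multiplicities:
  χ_A(x) = (x - 1)^3

Step 2 — compute geometric multiplicities via the rank-nullity identity g(λ) = n − rank(A − λI):
  rank(A − (1)·I) = 2, so dim ker(A − (1)·I) = n − 2 = 1

Summary:
  λ = 1: algebraic multiplicity = 3, geometric multiplicity = 1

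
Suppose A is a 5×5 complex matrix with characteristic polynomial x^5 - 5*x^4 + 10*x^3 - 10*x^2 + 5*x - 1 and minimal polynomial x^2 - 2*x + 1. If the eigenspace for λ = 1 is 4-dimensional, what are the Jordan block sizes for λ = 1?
Block sizes for λ = 1: [2, 1, 1, 1]

Step 1 — from the characteristic polynomial, algebraic multiplicity of λ = 1 is 5. From dim ker(A − (1)·I) = 4, there are exactly 4 Jordan blocks for λ = 1.
Step 2 — from the minimal polynomial, the factor (x − 1)^2 tells us the largest block for λ = 1 has size 2.
Step 3 — with total size 5, 4 blocks, and largest block 2, the block sizes (in nonincreasing order) are [2, 1, 1, 1].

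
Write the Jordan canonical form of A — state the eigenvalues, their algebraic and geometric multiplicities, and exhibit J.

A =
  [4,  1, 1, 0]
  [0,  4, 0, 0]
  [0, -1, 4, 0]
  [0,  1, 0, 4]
J_3(4) ⊕ J_1(4)

The characteristic polynomial is
  det(x·I − A) = x^4 - 16*x^3 + 96*x^2 - 256*x + 256 = (x - 4)^4

Eigenvalues and multiplicities (the geometric multiplicity of λ is n − rank(A − λI), which equals the number of Jordan blocks for λ):
  λ = 4: algebraic multiplicity = 4, geometric multiplicity = 2

Determining the block sizes for each eigenvalue:
  λ = 4: with am = 4 and gm = 2, the partition is not yet determined (e.g. several partitions of 4 into 2 parts exist). Let N = A − (4)·I. Computing rank(N^1) = 2, rank(N^2) = 1, rank(N^3) = 0; the number of blocks of size ≥ j is rank(N^{j−1}) − rank(N^j), giving [2, 1, 1]. So we have 1 block(s) of size 3, 1 block(s) of size 1 → block sizes [3, 1]

Assembling the blocks gives a Jordan form
J =
  [4, 1, 0, 0]
  [0, 4, 1, 0]
  [0, 0, 4, 0]
  [0, 0, 0, 4]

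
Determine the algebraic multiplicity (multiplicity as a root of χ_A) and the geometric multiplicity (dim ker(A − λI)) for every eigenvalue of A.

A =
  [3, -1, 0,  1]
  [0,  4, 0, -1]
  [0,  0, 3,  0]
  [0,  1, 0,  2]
λ = 3: alg = 4, geom = 3

Step 1 — factor the characteristic polynomial to read off the algebraic multiplicities:
  χ_A(x) = (x - 3)^4

Step 2 — compute geometric multiplicities via the rank-nullity identity g(λ) = n − rank(A − λI):
  rank(A − (3)·I) = 1, so dim ker(A − (3)·I) = n − 1 = 3

Summary:
  λ = 3: algebraic multiplicity = 4, geometric multiplicity = 3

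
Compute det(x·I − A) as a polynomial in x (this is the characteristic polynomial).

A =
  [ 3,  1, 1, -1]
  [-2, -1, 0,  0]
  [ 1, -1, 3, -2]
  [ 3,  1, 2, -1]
x^4 - 4*x^3 + 6*x^2 - 4*x + 1

Expanding det(x·I − A) (e.g. by cofactor expansion or by noting that A is similar to its Jordan form J, which has the same characteristic polynomial as A) gives
  χ_A(x) = x^4 - 4*x^3 + 6*x^2 - 4*x + 1
which factors as (x - 1)^4. The eigenvalues (with algebraic multiplicities) are λ = 1 with multiplicity 4.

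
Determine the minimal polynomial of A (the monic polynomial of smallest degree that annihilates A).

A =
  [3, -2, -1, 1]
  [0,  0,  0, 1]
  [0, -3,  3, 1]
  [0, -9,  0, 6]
x^2 - 6*x + 9

The characteristic polynomial is χ_A(x) = (x - 3)^4, so the eigenvalues are known. The minimal polynomial is
  m_A(x) = Π_λ (x − λ)^{k_λ}
where k_λ is the size of the *largest* Jordan block for λ (equivalently, the smallest k with (A − λI)^k v = 0 for every generalised eigenvector v of λ).

  λ = 3: largest Jordan block has size 2, contributing (x − 3)^2

So m_A(x) = (x - 3)^2 = x^2 - 6*x + 9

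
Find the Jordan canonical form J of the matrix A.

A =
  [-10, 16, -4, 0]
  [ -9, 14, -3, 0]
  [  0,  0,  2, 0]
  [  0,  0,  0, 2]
J_2(2) ⊕ J_1(2) ⊕ J_1(2)

The characteristic polynomial is
  det(x·I − A) = x^4 - 8*x^3 + 24*x^2 - 32*x + 16 = (x - 2)^4

Eigenvalues and multiplicities (the geometric multiplicity of λ is n − rank(A − λI), which equals the number of Jordan blocks for λ):
  λ = 2: algebraic multiplicity = 4, geometric multiplicity = 3

Determining the block sizes for each eigenvalue:
  λ = 2: 3 blocks summing to 4 forces exactly one block of size 2 and the rest size 1 → block sizes [2, 1, 1]

Assembling the blocks gives a Jordan form
J =
  [2, 1, 0, 0]
  [0, 2, 0, 0]
  [0, 0, 2, 0]
  [0, 0, 0, 2]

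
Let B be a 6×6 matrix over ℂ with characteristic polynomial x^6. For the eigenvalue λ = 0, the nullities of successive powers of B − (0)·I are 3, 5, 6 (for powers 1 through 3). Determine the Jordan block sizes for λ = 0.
Block sizes for λ = 0: [3, 2, 1]

From the dimensions of kernels of powers, the number of Jordan blocks of size at least j is d_j − d_{j−1} where d_j = dim ker(N^j) (with d_0 = 0). Computing the differences gives [3, 2, 1].
The number of blocks of size exactly k is (#blocks of size ≥ k) − (#blocks of size ≥ k + 1), so the partition is: 1 block(s) of size 1, 1 block(s) of size 2, 1 block(s) of size 3.
In nonincreasing order the block sizes are [3, 2, 1].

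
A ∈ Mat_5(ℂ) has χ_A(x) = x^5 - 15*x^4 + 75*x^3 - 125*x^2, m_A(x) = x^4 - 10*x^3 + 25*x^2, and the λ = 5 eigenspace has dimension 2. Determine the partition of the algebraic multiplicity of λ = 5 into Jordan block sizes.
Block sizes for λ = 5: [2, 1]

Step 1 — from the characteristic polynomial, algebraic multiplicity of λ = 5 is 3. From dim ker(A − (5)·I) = 2, there are exactly 2 Jordan blocks for λ = 5.
Step 2 — from the minimal polynomial, the factor (x − 5)^2 tells us the largest block for λ = 5 has size 2.
Step 3 — with total size 3, 2 blocks, and largest block 2, the block sizes (in nonincreasing order) are [2, 1].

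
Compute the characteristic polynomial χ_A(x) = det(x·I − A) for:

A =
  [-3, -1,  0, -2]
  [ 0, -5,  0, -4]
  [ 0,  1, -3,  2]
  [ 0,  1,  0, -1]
x^4 + 12*x^3 + 54*x^2 + 108*x + 81

Expanding det(x·I − A) (e.g. by cofactor expansion or by noting that A is similar to its Jordan form J, which has the same characteristic polynomial as A) gives
  χ_A(x) = x^4 + 12*x^3 + 54*x^2 + 108*x + 81
which factors as (x + 3)^4. The eigenvalues (with algebraic multiplicities) are λ = -3 with multiplicity 4.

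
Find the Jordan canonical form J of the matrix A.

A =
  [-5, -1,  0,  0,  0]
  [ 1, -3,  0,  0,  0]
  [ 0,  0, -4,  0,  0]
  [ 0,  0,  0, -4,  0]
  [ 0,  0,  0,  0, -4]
J_2(-4) ⊕ J_1(-4) ⊕ J_1(-4) ⊕ J_1(-4)

The characteristic polynomial is
  det(x·I − A) = x^5 + 20*x^4 + 160*x^3 + 640*x^2 + 1280*x + 1024 = (x + 4)^5

Eigenvalues and multiplicities (the geometric multiplicity of λ is n − rank(A − λI), which equals the number of Jordan blocks for λ):
  λ = -4: algebraic multiplicity = 5, geometric multiplicity = 4

Determining the block sizes for each eigenvalue:
  λ = -4: 4 blocks summing to 5 forces exactly one block of size 2 and the rest size 1 → block sizes [2, 1, 1, 1]

Assembling the blocks gives a Jordan form
J =
  [-4,  1,  0,  0,  0]
  [ 0, -4,  0,  0,  0]
  [ 0,  0, -4,  0,  0]
  [ 0,  0,  0, -4,  0]
  [ 0,  0,  0,  0, -4]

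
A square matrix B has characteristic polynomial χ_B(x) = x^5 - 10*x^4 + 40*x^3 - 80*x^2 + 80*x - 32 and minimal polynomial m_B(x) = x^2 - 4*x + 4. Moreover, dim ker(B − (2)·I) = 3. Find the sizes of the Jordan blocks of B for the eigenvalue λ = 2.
Block sizes for λ = 2: [2, 2, 1]

Step 1 — from the characteristic polynomial, algebraic multiplicity of λ = 2 is 5. From dim ker(B − (2)·I) = 3, there are exactly 3 Jordan blocks for λ = 2.
Step 2 — from the minimal polynomial, the factor (x − 2)^2 tells us the largest block for λ = 2 has size 2.
Step 3 — with total size 5, 3 blocks, and largest block 2, the block sizes (in nonincreasing order) are [2, 2, 1].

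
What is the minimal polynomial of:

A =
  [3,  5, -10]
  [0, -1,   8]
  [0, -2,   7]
x^2 - 6*x + 9

The characteristic polynomial is χ_A(x) = (x - 3)^3, so the eigenvalues are known. The minimal polynomial is
  m_A(x) = Π_λ (x − λ)^{k_λ}
where k_λ is the size of the *largest* Jordan block for λ (equivalently, the smallest k with (A − λI)^k v = 0 for every generalised eigenvector v of λ).

  λ = 3: largest Jordan block has size 2, contributing (x − 3)^2

So m_A(x) = (x - 3)^2 = x^2 - 6*x + 9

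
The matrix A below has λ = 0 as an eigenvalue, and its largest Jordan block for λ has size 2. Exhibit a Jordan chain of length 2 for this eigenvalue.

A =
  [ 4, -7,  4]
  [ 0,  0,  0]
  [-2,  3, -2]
A Jordan chain for λ = 0 of length 2:
v_1 = (1, 0, -1)ᵀ
v_2 = (2, 1, 0)ᵀ

Let N = A − (0)·I. We want v_2 with N^2 v_2 = 0 but N^1 v_2 ≠ 0; then v_{j-1} := N · v_j for j = 2, …, 2.

Pick v_2 = (2, 1, 0)ᵀ.
Then v_1 = N · v_2 = (1, 0, -1)ᵀ.

Sanity check: (A − (0)·I) v_1 = (0, 0, 0)ᵀ = 0. ✓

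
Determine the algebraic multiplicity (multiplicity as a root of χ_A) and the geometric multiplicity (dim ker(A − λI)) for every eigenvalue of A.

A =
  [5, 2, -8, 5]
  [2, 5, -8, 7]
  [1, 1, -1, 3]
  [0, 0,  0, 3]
λ = 3: alg = 4, geom = 2

Step 1 — factor the characteristic polynomial to read off the algebraic multiplicities:
  χ_A(x) = (x - 3)^4

Step 2 — compute geometric multiplicities via the rank-nullity identity g(λ) = n − rank(A − λI):
  rank(A − (3)·I) = 2, so dim ker(A − (3)·I) = n − 2 = 2

Summary:
  λ = 3: algebraic multiplicity = 4, geometric multiplicity = 2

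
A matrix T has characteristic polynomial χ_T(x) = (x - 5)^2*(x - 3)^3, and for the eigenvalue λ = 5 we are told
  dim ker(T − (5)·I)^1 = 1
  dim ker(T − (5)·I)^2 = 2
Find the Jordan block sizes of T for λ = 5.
Block sizes for λ = 5: [2]

From the dimensions of kernels of powers, the number of Jordan blocks of size at least j is d_j − d_{j−1} where d_j = dim ker(N^j) (with d_0 = 0). Computing the differences gives [1, 1].
The number of blocks of size exactly k is (#blocks of size ≥ k) − (#blocks of size ≥ k + 1), so the partition is: 1 block(s) of size 2.
In nonincreasing order the block sizes are [2].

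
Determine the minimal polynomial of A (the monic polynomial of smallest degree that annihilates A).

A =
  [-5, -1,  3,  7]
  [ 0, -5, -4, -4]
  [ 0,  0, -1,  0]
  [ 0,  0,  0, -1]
x^3 + 11*x^2 + 35*x + 25

The characteristic polynomial is χ_A(x) = (x + 1)^2*(x + 5)^2, so the eigenvalues are known. The minimal polynomial is
  m_A(x) = Π_λ (x − λ)^{k_λ}
where k_λ is the size of the *largest* Jordan block for λ (equivalently, the smallest k with (A − λI)^k v = 0 for every generalised eigenvector v of λ).

  λ = -5: largest Jordan block has size 2, contributing (x + 5)^2
  λ = -1: largest Jordan block has size 1, contributing (x + 1)

So m_A(x) = (x + 1)*(x + 5)^2 = x^3 + 11*x^2 + 35*x + 25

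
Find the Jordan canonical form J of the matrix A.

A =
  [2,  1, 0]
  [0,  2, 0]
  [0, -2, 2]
J_2(2) ⊕ J_1(2)

The characteristic polynomial is
  det(x·I − A) = x^3 - 6*x^2 + 12*x - 8 = (x - 2)^3

Eigenvalues and multiplicities (the geometric multiplicity of λ is n − rank(A − λI), which equals the number of Jordan blocks for λ):
  λ = 2: algebraic multiplicity = 3, geometric multiplicity = 2

Determining the block sizes for each eigenvalue:
  λ = 2: 2 blocks summing to 3 forces exactly one block of size 2 and the rest size 1 → block sizes [2, 1]

Assembling the blocks gives a Jordan form
J =
  [2, 1, 0]
  [0, 2, 0]
  [0, 0, 2]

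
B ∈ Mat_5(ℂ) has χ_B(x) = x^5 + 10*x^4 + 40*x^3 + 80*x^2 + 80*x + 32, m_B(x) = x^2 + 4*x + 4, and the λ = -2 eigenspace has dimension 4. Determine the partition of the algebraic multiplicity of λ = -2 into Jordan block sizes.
Block sizes for λ = -2: [2, 1, 1, 1]

Step 1 — from the characteristic polynomial, algebraic multiplicity of λ = -2 is 5. From dim ker(B − (-2)·I) = 4, there are exactly 4 Jordan blocks for λ = -2.
Step 2 — from the minimal polynomial, the factor (x + 2)^2 tells us the largest block for λ = -2 has size 2.
Step 3 — with total size 5, 4 blocks, and largest block 2, the block sizes (in nonincreasing order) are [2, 1, 1, 1].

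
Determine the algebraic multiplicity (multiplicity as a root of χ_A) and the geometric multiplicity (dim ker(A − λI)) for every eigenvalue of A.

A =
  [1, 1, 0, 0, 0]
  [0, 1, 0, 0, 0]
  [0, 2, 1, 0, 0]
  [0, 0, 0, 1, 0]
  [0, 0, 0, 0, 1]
λ = 1: alg = 5, geom = 4

Step 1 — factor the characteristic polynomial to read off the algebraic multiplicities:
  χ_A(x) = (x - 1)^5

Step 2 — compute geometric multiplicities via the rank-nullity identity g(λ) = n − rank(A − λI):
  rank(A − (1)·I) = 1, so dim ker(A − (1)·I) = n − 1 = 4

Summary:
  λ = 1: algebraic multiplicity = 5, geometric multiplicity = 4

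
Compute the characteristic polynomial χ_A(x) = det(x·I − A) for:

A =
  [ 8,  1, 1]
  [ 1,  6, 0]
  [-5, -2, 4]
x^3 - 18*x^2 + 108*x - 216

Expanding det(x·I − A) (e.g. by cofactor expansion or by noting that A is similar to its Jordan form J, which has the same characteristic polynomial as A) gives
  χ_A(x) = x^3 - 18*x^2 + 108*x - 216
which factors as (x - 6)^3. The eigenvalues (with algebraic multiplicities) are λ = 6 with multiplicity 3.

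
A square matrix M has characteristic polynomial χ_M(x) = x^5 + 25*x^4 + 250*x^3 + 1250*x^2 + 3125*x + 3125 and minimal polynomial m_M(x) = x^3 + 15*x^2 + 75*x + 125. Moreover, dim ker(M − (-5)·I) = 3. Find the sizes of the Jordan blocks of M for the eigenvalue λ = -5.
Block sizes for λ = -5: [3, 1, 1]

Step 1 — from the characteristic polynomial, algebraic multiplicity of λ = -5 is 5. From dim ker(M − (-5)·I) = 3, there are exactly 3 Jordan blocks for λ = -5.
Step 2 — from the minimal polynomial, the factor (x + 5)^3 tells us the largest block for λ = -5 has size 3.
Step 3 — with total size 5, 3 blocks, and largest block 3, the block sizes (in nonincreasing order) are [3, 1, 1].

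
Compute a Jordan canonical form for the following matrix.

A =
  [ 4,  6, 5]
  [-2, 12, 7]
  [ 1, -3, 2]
J_3(6)

The characteristic polynomial is
  det(x·I − A) = x^3 - 18*x^2 + 108*x - 216 = (x - 6)^3

Eigenvalues and multiplicities (the geometric multiplicity of λ is n − rank(A − λI), which equals the number of Jordan blocks for λ):
  λ = 6: algebraic multiplicity = 3, geometric multiplicity = 1

Determining the block sizes for each eigenvalue:
  λ = 6: one block (gm = 1), so the single block has size am = 3 → block sizes [3]

Assembling the blocks gives a Jordan form
J =
  [6, 1, 0]
  [0, 6, 1]
  [0, 0, 6]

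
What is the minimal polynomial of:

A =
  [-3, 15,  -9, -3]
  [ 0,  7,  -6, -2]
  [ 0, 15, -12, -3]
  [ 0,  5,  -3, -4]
x^2 + 6*x + 9

The characteristic polynomial is χ_A(x) = (x + 3)^4, so the eigenvalues are known. The minimal polynomial is
  m_A(x) = Π_λ (x − λ)^{k_λ}
where k_λ is the size of the *largest* Jordan block for λ (equivalently, the smallest k with (A − λI)^k v = 0 for every generalised eigenvector v of λ).

  λ = -3: largest Jordan block has size 2, contributing (x + 3)^2

So m_A(x) = (x + 3)^2 = x^2 + 6*x + 9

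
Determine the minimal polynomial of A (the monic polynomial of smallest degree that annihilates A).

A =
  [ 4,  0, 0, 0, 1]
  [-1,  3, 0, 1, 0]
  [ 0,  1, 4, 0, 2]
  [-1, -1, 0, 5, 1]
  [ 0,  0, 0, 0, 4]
x^3 - 12*x^2 + 48*x - 64

The characteristic polynomial is χ_A(x) = (x - 4)^5, so the eigenvalues are known. The minimal polynomial is
  m_A(x) = Π_λ (x − λ)^{k_λ}
where k_λ is the size of the *largest* Jordan block for λ (equivalently, the smallest k with (A − λI)^k v = 0 for every generalised eigenvector v of λ).

  λ = 4: largest Jordan block has size 3, contributing (x − 4)^3

So m_A(x) = (x - 4)^3 = x^3 - 12*x^2 + 48*x - 64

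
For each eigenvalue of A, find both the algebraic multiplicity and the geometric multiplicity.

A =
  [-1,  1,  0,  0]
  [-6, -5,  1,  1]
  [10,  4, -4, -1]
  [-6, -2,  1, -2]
λ = -3: alg = 4, geom = 2

Step 1 — factor the characteristic polynomial to read off the algebraic multiplicities:
  χ_A(x) = (x + 3)^4

Step 2 — compute geometric multiplicities via the rank-nullity identity g(λ) = n − rank(A − λI):
  rank(A − (-3)·I) = 2, so dim ker(A − (-3)·I) = n − 2 = 2

Summary:
  λ = -3: algebraic multiplicity = 4, geometric multiplicity = 2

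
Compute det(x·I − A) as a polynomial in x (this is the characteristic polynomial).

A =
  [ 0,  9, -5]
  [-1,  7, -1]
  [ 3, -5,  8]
x^3 - 15*x^2 + 75*x - 125

Expanding det(x·I − A) (e.g. by cofactor expansion or by noting that A is similar to its Jordan form J, which has the same characteristic polynomial as A) gives
  χ_A(x) = x^3 - 15*x^2 + 75*x - 125
which factors as (x - 5)^3. The eigenvalues (with algebraic multiplicities) are λ = 5 with multiplicity 3.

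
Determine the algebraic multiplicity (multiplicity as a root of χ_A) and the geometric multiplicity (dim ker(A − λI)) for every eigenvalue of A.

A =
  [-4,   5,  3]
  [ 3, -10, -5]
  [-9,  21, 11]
λ = -1: alg = 3, geom = 1

Step 1 — factor the characteristic polynomial to read off the algebraic multiplicities:
  χ_A(x) = (x + 1)^3

Step 2 — compute geometric multiplicities via the rank-nullity identity g(λ) = n − rank(A − λI):
  rank(A − (-1)·I) = 2, so dim ker(A − (-1)·I) = n − 2 = 1

Summary:
  λ = -1: algebraic multiplicity = 3, geometric multiplicity = 1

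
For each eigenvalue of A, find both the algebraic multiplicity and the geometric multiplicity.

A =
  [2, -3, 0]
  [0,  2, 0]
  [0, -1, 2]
λ = 2: alg = 3, geom = 2

Step 1 — factor the characteristic polynomial to read off the algebraic multiplicities:
  χ_A(x) = (x - 2)^3

Step 2 — compute geometric multiplicities via the rank-nullity identity g(λ) = n − rank(A − λI):
  rank(A − (2)·I) = 1, so dim ker(A − (2)·I) = n − 1 = 2

Summary:
  λ = 2: algebraic multiplicity = 3, geometric multiplicity = 2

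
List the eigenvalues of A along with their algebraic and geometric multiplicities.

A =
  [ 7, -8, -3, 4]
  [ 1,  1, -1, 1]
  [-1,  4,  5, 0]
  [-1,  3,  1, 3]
λ = 4: alg = 4, geom = 2

Step 1 — factor the characteristic polynomial to read off the algebraic multiplicities:
  χ_A(x) = (x - 4)^4

Step 2 — compute geometric multiplicities via the rank-nullity identity g(λ) = n − rank(A − λI):
  rank(A − (4)·I) = 2, so dim ker(A − (4)·I) = n − 2 = 2

Summary:
  λ = 4: algebraic multiplicity = 4, geometric multiplicity = 2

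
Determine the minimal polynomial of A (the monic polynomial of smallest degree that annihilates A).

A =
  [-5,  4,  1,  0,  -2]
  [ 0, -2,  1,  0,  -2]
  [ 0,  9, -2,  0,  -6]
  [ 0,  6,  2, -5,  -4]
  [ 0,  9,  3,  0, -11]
x^3 + 15*x^2 + 75*x + 125

The characteristic polynomial is χ_A(x) = (x + 5)^5, so the eigenvalues are known. The minimal polynomial is
  m_A(x) = Π_λ (x − λ)^{k_λ}
where k_λ is the size of the *largest* Jordan block for λ (equivalently, the smallest k with (A − λI)^k v = 0 for every generalised eigenvector v of λ).

  λ = -5: largest Jordan block has size 3, contributing (x + 5)^3

So m_A(x) = (x + 5)^3 = x^3 + 15*x^2 + 75*x + 125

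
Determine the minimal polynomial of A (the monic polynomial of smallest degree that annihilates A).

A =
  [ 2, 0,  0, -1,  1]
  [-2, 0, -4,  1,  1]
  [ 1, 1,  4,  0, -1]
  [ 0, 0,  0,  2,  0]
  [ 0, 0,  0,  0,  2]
x^2 - 4*x + 4

The characteristic polynomial is χ_A(x) = (x - 2)^5, so the eigenvalues are known. The minimal polynomial is
  m_A(x) = Π_λ (x − λ)^{k_λ}
where k_λ is the size of the *largest* Jordan block for λ (equivalently, the smallest k with (A − λI)^k v = 0 for every generalised eigenvector v of λ).

  λ = 2: largest Jordan block has size 2, contributing (x − 2)^2

So m_A(x) = (x - 2)^2 = x^2 - 4*x + 4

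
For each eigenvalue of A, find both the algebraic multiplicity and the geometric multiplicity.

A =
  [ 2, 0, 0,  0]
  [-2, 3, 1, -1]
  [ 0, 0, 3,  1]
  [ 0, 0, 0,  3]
λ = 2: alg = 1, geom = 1; λ = 3: alg = 3, geom = 1

Step 1 — factor the characteristic polynomial to read off the algebraic multiplicities:
  χ_A(x) = (x - 3)^3*(x - 2)

Step 2 — compute geometric multiplicities via the rank-nullity identity g(λ) = n − rank(A − λI):
  rank(A − (2)·I) = 3, so dim ker(A − (2)·I) = n − 3 = 1
  rank(A − (3)·I) = 3, so dim ker(A − (3)·I) = n − 3 = 1

Summary:
  λ = 2: algebraic multiplicity = 1, geometric multiplicity = 1
  λ = 3: algebraic multiplicity = 3, geometric multiplicity = 1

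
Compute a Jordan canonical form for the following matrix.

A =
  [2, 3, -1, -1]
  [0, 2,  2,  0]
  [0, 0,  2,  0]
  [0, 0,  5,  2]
J_3(2) ⊕ J_1(2)

The characteristic polynomial is
  det(x·I − A) = x^4 - 8*x^3 + 24*x^2 - 32*x + 16 = (x - 2)^4

Eigenvalues and multiplicities (the geometric multiplicity of λ is n − rank(A − λI), which equals the number of Jordan blocks for λ):
  λ = 2: algebraic multiplicity = 4, geometric multiplicity = 2

Determining the block sizes for each eigenvalue:
  λ = 2: with am = 4 and gm = 2, the partition is not yet determined (e.g. several partitions of 4 into 2 parts exist). Let N = A − (2)·I. Computing rank(N^1) = 2, rank(N^2) = 1, rank(N^3) = 0; the number of blocks of size ≥ j is rank(N^{j−1}) − rank(N^j), giving [2, 1, 1]. So we have 1 block(s) of size 3, 1 block(s) of size 1 → block sizes [3, 1]

Assembling the blocks gives a Jordan form
J =
  [2, 1, 0, 0]
  [0, 2, 1, 0]
  [0, 0, 2, 0]
  [0, 0, 0, 2]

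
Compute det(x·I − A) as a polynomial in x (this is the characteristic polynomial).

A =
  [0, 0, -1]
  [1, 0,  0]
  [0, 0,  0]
x^3

Expanding det(x·I − A) (e.g. by cofactor expansion or by noting that A is similar to its Jordan form J, which has the same characteristic polynomial as A) gives
  χ_A(x) = x^3
which factors as x^3. The eigenvalues (with algebraic multiplicities) are λ = 0 with multiplicity 3.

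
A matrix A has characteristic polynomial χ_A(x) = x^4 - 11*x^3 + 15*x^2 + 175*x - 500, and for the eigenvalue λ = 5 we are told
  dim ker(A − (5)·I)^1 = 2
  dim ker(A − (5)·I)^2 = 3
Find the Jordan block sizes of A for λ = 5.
Block sizes for λ = 5: [2, 1]

From the dimensions of kernels of powers, the number of Jordan blocks of size at least j is d_j − d_{j−1} where d_j = dim ker(N^j) (with d_0 = 0). Computing the differences gives [2, 1].
The number of blocks of size exactly k is (#blocks of size ≥ k) − (#blocks of size ≥ k + 1), so the partition is: 1 block(s) of size 1, 1 block(s) of size 2.
In nonincreasing order the block sizes are [2, 1].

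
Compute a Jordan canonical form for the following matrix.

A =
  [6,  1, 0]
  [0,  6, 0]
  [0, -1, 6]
J_2(6) ⊕ J_1(6)

The characteristic polynomial is
  det(x·I − A) = x^3 - 18*x^2 + 108*x - 216 = (x - 6)^3

Eigenvalues and multiplicities (the geometric multiplicity of λ is n − rank(A − λI), which equals the number of Jordan blocks for λ):
  λ = 6: algebraic multiplicity = 3, geometric multiplicity = 2

Determining the block sizes for each eigenvalue:
  λ = 6: 2 blocks summing to 3 forces exactly one block of size 2 and the rest size 1 → block sizes [2, 1]

Assembling the blocks gives a Jordan form
J =
  [6, 1, 0]
  [0, 6, 0]
  [0, 0, 6]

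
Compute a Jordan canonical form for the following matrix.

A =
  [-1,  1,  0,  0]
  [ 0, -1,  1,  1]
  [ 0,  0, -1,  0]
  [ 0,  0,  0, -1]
J_3(-1) ⊕ J_1(-1)

The characteristic polynomial is
  det(x·I − A) = x^4 + 4*x^3 + 6*x^2 + 4*x + 1 = (x + 1)^4

Eigenvalues and multiplicities (the geometric multiplicity of λ is n − rank(A − λI), which equals the number of Jordan blocks for λ):
  λ = -1: algebraic multiplicity = 4, geometric multiplicity = 2

Determining the block sizes for each eigenvalue:
  λ = -1: with am = 4 and gm = 2, the partition is not yet determined (e.g. several partitions of 4 into 2 parts exist). Let N = A − (-1)·I. Computing rank(N^1) = 2, rank(N^2) = 1, rank(N^3) = 0; the number of blocks of size ≥ j is rank(N^{j−1}) − rank(N^j), giving [2, 1, 1]. So we have 1 block(s) of size 3, 1 block(s) of size 1 → block sizes [3, 1]

Assembling the blocks gives a Jordan form
J =
  [-1,  1,  0,  0]
  [ 0, -1,  1,  0]
  [ 0,  0, -1,  0]
  [ 0,  0,  0, -1]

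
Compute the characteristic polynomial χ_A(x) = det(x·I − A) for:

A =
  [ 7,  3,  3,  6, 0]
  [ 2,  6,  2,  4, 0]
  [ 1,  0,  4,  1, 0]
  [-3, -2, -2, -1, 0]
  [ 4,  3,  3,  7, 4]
x^5 - 20*x^4 + 160*x^3 - 640*x^2 + 1280*x - 1024

Expanding det(x·I − A) (e.g. by cofactor expansion or by noting that A is similar to its Jordan form J, which has the same characteristic polynomial as A) gives
  χ_A(x) = x^5 - 20*x^4 + 160*x^3 - 640*x^2 + 1280*x - 1024
which factors as (x - 4)^5. The eigenvalues (with algebraic multiplicities) are λ = 4 with multiplicity 5.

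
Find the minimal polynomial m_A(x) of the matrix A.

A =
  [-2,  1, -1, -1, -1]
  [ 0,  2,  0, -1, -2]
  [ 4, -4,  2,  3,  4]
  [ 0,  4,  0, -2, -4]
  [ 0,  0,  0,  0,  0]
x^2

The characteristic polynomial is χ_A(x) = x^5, so the eigenvalues are known. The minimal polynomial is
  m_A(x) = Π_λ (x − λ)^{k_λ}
where k_λ is the size of the *largest* Jordan block for λ (equivalently, the smallest k with (A − λI)^k v = 0 for every generalised eigenvector v of λ).

  λ = 0: largest Jordan block has size 2, contributing (x − 0)^2

So m_A(x) = x^2 = x^2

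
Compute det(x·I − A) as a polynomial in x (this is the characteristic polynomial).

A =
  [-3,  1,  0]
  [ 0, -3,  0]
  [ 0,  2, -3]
x^3 + 9*x^2 + 27*x + 27

Expanding det(x·I − A) (e.g. by cofactor expansion or by noting that A is similar to its Jordan form J, which has the same characteristic polynomial as A) gives
  χ_A(x) = x^3 + 9*x^2 + 27*x + 27
which factors as (x + 3)^3. The eigenvalues (with algebraic multiplicities) are λ = -3 with multiplicity 3.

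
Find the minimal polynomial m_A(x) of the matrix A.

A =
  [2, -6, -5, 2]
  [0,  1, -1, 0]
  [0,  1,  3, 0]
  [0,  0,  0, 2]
x^3 - 6*x^2 + 12*x - 8

The characteristic polynomial is χ_A(x) = (x - 2)^4, so the eigenvalues are known. The minimal polynomial is
  m_A(x) = Π_λ (x − λ)^{k_λ}
where k_λ is the size of the *largest* Jordan block for λ (equivalently, the smallest k with (A − λI)^k v = 0 for every generalised eigenvector v of λ).

  λ = 2: largest Jordan block has size 3, contributing (x − 2)^3

So m_A(x) = (x - 2)^3 = x^3 - 6*x^2 + 12*x - 8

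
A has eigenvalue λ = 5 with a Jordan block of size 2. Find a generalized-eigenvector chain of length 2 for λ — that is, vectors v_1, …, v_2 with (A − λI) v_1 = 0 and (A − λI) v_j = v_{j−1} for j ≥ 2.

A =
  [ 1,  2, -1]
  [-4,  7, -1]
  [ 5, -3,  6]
A Jordan chain for λ = 5 of length 2:
v_1 = (2, 2, -4)ᵀ
v_2 = (1, 3, 0)ᵀ

Let N = A − (5)·I. We want v_2 with N^2 v_2 = 0 but N^1 v_2 ≠ 0; then v_{j-1} := N · v_j for j = 2, …, 2.

Pick v_2 = (1, 3, 0)ᵀ.
Then v_1 = N · v_2 = (2, 2, -4)ᵀ.

Sanity check: (A − (5)·I) v_1 = (0, 0, 0)ᵀ = 0. ✓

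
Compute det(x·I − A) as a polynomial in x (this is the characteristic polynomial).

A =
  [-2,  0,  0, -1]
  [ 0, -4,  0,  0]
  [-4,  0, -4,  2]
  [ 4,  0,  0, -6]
x^4 + 16*x^3 + 96*x^2 + 256*x + 256

Expanding det(x·I − A) (e.g. by cofactor expansion or by noting that A is similar to its Jordan form J, which has the same characteristic polynomial as A) gives
  χ_A(x) = x^4 + 16*x^3 + 96*x^2 + 256*x + 256
which factors as (x + 4)^4. The eigenvalues (with algebraic multiplicities) are λ = -4 with multiplicity 4.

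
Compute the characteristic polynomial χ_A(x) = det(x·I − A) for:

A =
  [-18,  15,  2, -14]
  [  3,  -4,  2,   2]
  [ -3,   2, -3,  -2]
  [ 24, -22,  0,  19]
x^4 + 6*x^3 - 54*x - 81

Expanding det(x·I − A) (e.g. by cofactor expansion or by noting that A is similar to its Jordan form J, which has the same characteristic polynomial as A) gives
  χ_A(x) = x^4 + 6*x^3 - 54*x - 81
which factors as (x - 3)*(x + 3)^3. The eigenvalues (with algebraic multiplicities) are λ = -3 with multiplicity 3, λ = 3 with multiplicity 1.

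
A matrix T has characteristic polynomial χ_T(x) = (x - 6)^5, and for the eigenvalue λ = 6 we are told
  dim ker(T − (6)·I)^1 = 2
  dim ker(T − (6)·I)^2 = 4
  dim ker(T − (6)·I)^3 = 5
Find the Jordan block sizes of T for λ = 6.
Block sizes for λ = 6: [3, 2]

From the dimensions of kernels of powers, the number of Jordan blocks of size at least j is d_j − d_{j−1} where d_j = dim ker(N^j) (with d_0 = 0). Computing the differences gives [2, 2, 1].
The number of blocks of size exactly k is (#blocks of size ≥ k) − (#blocks of size ≥ k + 1), so the partition is: 1 block(s) of size 2, 1 block(s) of size 3.
In nonincreasing order the block sizes are [3, 2].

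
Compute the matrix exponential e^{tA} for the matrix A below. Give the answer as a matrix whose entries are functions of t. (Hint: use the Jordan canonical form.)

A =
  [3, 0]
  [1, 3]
e^{tA} =
  [exp(3*t), 0]
  [t*exp(3*t), exp(3*t)]

Strategy: write A = P · J · P⁻¹ where J is a Jordan canonical form, so e^{tA} = P · e^{tJ} · P⁻¹, and e^{tJ} can be computed block-by-block.

A has Jordan form
J =
  [3, 1]
  [0, 3]
(up to reordering of blocks).

Per-block formulas:
  For a 2×2 Jordan block J_2(3): exp(t · J_2(3)) = e^(3t)·(I + t·N), where N is the 2×2 nilpotent shift.

After assembling e^{tJ} and conjugating by P, we get:

e^{tA} =
  [exp(3*t), 0]
  [t*exp(3*t), exp(3*t)]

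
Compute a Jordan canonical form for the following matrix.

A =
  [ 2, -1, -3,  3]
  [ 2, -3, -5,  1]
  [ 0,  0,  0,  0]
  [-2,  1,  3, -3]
J_2(-2) ⊕ J_1(0) ⊕ J_1(0)

The characteristic polynomial is
  det(x·I − A) = x^4 + 4*x^3 + 4*x^2 = x^2*(x + 2)^2

Eigenvalues and multiplicities (the geometric multiplicity of λ is n − rank(A − λI), which equals the number of Jordan blocks for λ):
  λ = -2: algebraic multiplicity = 2, geometric multiplicity = 1
  λ = 0: algebraic multiplicity = 2, geometric multiplicity = 2

Determining the block sizes for each eigenvalue:
  λ = -2: one block (gm = 1), so the single block has size am = 2 → block sizes [2]
  λ = 0: gm = am = 2, so every block has size 1 → block sizes [1, 1]

Assembling the blocks gives a Jordan form
J =
  [-2,  1, 0, 0]
  [ 0, -2, 0, 0]
  [ 0,  0, 0, 0]
  [ 0,  0, 0, 0]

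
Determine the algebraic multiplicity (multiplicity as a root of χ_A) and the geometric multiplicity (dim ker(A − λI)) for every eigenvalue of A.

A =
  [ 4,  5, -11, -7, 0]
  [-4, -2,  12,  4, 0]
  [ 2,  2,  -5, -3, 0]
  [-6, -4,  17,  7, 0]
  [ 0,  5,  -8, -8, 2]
λ = 0: alg = 2, geom = 1; λ = 2: alg = 3, geom = 2

Step 1 — factor the characteristic polynomial to read off the algebraic multiplicities:
  χ_A(x) = x^2*(x - 2)^3

Step 2 — compute geometric multiplicities via the rank-nullity identity g(λ) = n − rank(A − λI):
  rank(A − (0)·I) = 4, so dim ker(A − (0)·I) = n − 4 = 1
  rank(A − (2)·I) = 3, so dim ker(A − (2)·I) = n − 3 = 2

Summary:
  λ = 0: algebraic multiplicity = 2, geometric multiplicity = 1
  λ = 2: algebraic multiplicity = 3, geometric multiplicity = 2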